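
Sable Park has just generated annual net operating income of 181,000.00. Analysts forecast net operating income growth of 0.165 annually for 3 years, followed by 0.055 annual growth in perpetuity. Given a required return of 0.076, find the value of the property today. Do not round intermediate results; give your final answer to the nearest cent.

12179128.96

D_1 = 210865.00000
D_2 = 245657.72500
D_3 = 286191.24962
Terminal value at year 3: TV = D_3×(1+g_2)/(r−g_2) = 301931.76835/0.021 = 14377703.25497
P_0 = D_1/(1+r)^1 + D_2/(1+r)^2 + D_3/(1+r)^3 + TV/(1+r)^3
    = 195971.18959 + 212180.70248 + 229730.96505 + 11541246.10137 = 12179128.95849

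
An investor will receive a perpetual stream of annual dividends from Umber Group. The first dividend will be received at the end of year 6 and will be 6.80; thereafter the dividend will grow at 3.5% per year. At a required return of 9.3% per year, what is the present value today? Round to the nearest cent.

75.16

Value at end of year 5: C₁ / (r − g) = 6.80 / (0.093 − 0.035) = 117.2414
Discount to today: PV = 117.2414 / (1 + 0.093)^5 = 117.2414 / 1.559915 = 75.16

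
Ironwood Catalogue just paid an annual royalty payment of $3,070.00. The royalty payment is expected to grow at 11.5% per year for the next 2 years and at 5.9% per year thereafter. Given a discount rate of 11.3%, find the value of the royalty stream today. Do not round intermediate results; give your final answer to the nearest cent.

D_1 = 3423.05000
D_2 = 3816.70075
Terminal value at year 2: TV = D_2×(1+g_2)/(r−g_2) = 4041.88609/0.054 = 74849.74249
P_0 = D_1/(1+r)^1 + D_2/(1+r)^2 + TV/(1+r)^2
    = 3075.51662 + 3081.04316 + 60422.67968 = 66579.23946

$66579.24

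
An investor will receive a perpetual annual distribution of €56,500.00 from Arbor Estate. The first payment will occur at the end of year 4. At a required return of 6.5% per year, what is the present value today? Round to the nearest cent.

€719591.90

Value at end of year 3: C / r = €56,500.00 / 0.065 = €869,230.7692
Discount to today: PV = €869,230.7692 / (1 + 0.065)^3 = €869,230.7692 / 1.207950 = €719,591.90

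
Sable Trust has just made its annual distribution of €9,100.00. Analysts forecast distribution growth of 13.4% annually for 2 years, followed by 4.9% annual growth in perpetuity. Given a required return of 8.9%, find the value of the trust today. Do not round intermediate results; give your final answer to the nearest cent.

D_1 = 10319.40000
D_2 = 11702.19960
Terminal value at year 2: TV = D_2×(1+g_2)/(r−g_2) = 12275.60738/0.04 = 306890.18451
P_0 = D_1/(1+r)^1 + D_2/(1+r)^2 + TV/(1+r)^2
    = 9476.03306 + 9867.60467 + 258777.93252 = 278121.57025

€278121.57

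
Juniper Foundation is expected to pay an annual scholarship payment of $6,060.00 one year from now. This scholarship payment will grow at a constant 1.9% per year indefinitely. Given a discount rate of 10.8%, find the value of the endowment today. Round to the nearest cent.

$68089.89

Growing perpetuity: P = D₁ / (r − g) = $6,060.0000 / (0.108 − 0.019) = $68,089.89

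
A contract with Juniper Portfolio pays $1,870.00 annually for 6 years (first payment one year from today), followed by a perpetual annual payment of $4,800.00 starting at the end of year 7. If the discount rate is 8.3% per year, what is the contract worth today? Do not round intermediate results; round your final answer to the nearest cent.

$44408.68

PV of 6-year annuity: $1,870.00 × [1 − (1+0.083)^−6] / 0.083 = 8566.66919
Perpetuity value at year 6: $4,800.00 / 0.083 = 57831.32530
PV of perpetuity: 57831.32530 / (1+0.083)^6 = 35842.01401
Total PV = 8566.66919 + 35842.01401 = 44408.68320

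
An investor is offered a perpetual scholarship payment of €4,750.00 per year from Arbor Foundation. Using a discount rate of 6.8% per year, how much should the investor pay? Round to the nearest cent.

Level perpetuity: PV = C / r = €4,750.00 / 0.068 = €69,852.94

€69852.94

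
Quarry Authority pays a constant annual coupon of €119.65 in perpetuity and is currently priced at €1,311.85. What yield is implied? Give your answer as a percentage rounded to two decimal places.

P = C/r ⇒ r = C/P = €119.65/€1,311.85 = 0.091207

9.12%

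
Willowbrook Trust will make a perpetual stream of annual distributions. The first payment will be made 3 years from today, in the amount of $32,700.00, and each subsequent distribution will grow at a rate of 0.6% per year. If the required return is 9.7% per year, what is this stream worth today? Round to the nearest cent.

$298602.27

Value at end of year 2: C₁ / (r − g) = $32,700.00 / (0.097 − 0.006) = $359,340.6593
Discount to today: PV = $359,340.6593 / (1 + 0.097)^2 = $359,340.6593 / 1.203409 = $298,602.27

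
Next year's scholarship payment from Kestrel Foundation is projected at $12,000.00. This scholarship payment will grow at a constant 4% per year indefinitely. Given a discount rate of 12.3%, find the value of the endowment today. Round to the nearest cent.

$144578.31

Growing perpetuity: P = D₁ / (r − g) = $12,000.0000 / (0.123 − 0.04) = $144,578.31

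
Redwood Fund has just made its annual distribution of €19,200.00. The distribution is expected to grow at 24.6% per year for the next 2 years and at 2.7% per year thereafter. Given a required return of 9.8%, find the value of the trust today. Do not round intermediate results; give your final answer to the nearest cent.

D_1 = 23923.20000
D_2 = 29808.30720
Terminal value at year 2: TV = D_2×(1+g_2)/(r−g_2) = 30613.13149/0.071 = 431170.86612
P_0 = D_1/(1+r)^1 + D_2/(1+r)^2 + TV/(1+r)^2
    = 21787.97814 + 24724.79122 + 357638.88152 = 404151.65089

€404151.65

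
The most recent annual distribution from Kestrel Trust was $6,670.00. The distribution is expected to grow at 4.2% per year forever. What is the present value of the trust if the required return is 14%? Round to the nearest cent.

$70919.80

D₁ = D₀ × (1 + g) = $6,670.00 × 1.042 = $6,950.1400
Growing perpetuity: P = D₁ / (r − g) = $6,950.1400 / (0.14 − 0.042) = $70,919.80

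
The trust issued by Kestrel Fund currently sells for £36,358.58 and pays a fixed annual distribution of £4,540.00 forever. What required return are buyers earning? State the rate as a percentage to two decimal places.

P = C/r ⇒ r = C/P = £4,540.00/£36,358.58 = 0.124867

12.49%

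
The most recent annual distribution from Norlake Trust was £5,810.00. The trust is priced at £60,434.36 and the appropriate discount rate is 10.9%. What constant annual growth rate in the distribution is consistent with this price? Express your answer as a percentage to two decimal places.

P = D₀(1+g)/(r−g) ⇒ P(r−g) = D₀(1+g) ⇒ g(P+D₀) = P·r − D₀
g = (P·r − D₀)/(P + D₀) = (£60,434.36×0.109 − £5,810.00) / (£60,434.36 + £5,810.00) = 0.011735

1.17%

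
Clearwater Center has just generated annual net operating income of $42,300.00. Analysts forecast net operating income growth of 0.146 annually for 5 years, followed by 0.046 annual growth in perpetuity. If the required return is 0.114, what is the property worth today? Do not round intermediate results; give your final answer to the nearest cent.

D_1 = 48475.80000
D_2 = 55553.26680
D_3 = 63664.04375
D_4 = 72958.99414
D_5 = 83611.00729
Terminal value at year 5: TV = D_5×(1+g_2)/(r−g_2) = 87457.11362/0.068 = 1286134.02383
P_0 = D_1/(1+r)^1 + D_2/(1+r)^2 + D_3/(1+r)^3 + D_4/(1+r)^4 + D_5/(1+r)^5 + TV/(1+r)^5
    = 43515.08079 + 44765.06516 + 46050.95572 + 47373.78389 + 48734.61072 + 749652.98249 = 980092.47876

$980092.48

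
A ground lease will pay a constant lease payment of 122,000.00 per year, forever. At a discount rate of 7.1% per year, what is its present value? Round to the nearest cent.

Level perpetuity: PV = C / r = 122,000.00 / 0.071 = 1,718,309.86

1718309.86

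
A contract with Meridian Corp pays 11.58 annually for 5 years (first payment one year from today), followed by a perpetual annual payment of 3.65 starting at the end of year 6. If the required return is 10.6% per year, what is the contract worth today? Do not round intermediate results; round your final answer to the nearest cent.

64.04

PV of 5-year annuity: 11.58 × [1 − (1+0.106)^−5] / 0.106 = 43.23265
Perpetuity value at year 5: 3.65 / 0.106 = 34.43396
PV of perpetuity: 34.43396 / (1+0.106)^5 = 20.80709
Total PV = 43.23265 + 20.80709 = 64.03974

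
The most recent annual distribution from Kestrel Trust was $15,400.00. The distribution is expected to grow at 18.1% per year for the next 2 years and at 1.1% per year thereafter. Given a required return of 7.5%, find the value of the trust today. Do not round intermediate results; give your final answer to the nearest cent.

$329117.92

D_1 = 18187.40000
D_2 = 21479.31940
Terminal value at year 2: TV = D_2×(1+g_2)/(r−g_2) = 21715.59191/0.064 = 339306.12365
P_0 = D_1/(1+r)^1 + D_2/(1+r)^2 + TV/(1+r)^2
    = 16918.51163 + 18586.75557 + 293612.65432 = 329117.92151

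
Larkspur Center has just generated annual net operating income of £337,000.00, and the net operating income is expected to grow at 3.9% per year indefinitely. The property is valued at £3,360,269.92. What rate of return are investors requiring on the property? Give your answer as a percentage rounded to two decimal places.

D₁ = £337,000.00 × 1.039 = £350,143.0000
P = D₁/(r − g) ⇒ r = D₁/P + g = £350,143.0000/£3,360,269.92 + 0.039 = 0.104201 + 0.039 = 0.143201

14.32%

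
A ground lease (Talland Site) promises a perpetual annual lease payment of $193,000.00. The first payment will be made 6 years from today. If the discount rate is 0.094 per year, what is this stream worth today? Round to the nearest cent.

$1310215.84

Value at end of year 5: C / r = $193,000.00 / 0.094 = $2,053,191.4894
Discount to today: PV = $2,053,191.4894 / (1 + 0.094)^5 = $2,053,191.4894 / 1.567064 = $1,310,215.84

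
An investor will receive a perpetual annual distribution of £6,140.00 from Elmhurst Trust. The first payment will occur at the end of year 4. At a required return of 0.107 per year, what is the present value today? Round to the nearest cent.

Value at end of year 3: C / r = £6,140.00 / 0.107 = £57,383.1776
Discount to today: PV = £57,383.1776 / (1 + 0.107)^3 = £57,383.1776 / 1.356572 = £42,300.13

£42300.13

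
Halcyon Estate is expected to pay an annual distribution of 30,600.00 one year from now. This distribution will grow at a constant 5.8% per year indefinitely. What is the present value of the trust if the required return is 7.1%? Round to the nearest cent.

Growing perpetuity: P = D₁ / (r − g) = 30,600.0000 / (0.071 − 0.058) = 2,353,846.15

2353846.15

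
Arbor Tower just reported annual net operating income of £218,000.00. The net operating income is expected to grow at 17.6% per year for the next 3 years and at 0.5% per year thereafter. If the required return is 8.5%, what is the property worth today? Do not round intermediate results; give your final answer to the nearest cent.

£4257073.15

D_1 = 256368.00000
D_2 = 301488.76800
D_3 = 354550.79117
Terminal value at year 3: TV = D_3×(1+g_2)/(r−g_2) = 356323.54512/0.08 = 4454044.31405
P_0 = D_1/(1+r)^1 + D_2/(1+r)^2 + D_3/(1+r)^3 + TV/(1+r)^3
    = 236283.87097 + 256101.22789 + 277580.68571 + 3487107.36424 = 4257073.14880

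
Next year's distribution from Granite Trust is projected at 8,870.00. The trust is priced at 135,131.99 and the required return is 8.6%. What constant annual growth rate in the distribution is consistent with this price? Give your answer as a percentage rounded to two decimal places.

P = D₁/(r−g) ⇒ g = r − D₁/P = 0.086 − 8,870.00/135,131.99 = 0.020360

2.04%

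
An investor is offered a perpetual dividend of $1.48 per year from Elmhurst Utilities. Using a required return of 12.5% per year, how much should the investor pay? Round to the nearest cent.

$11.84

Level perpetuity: PV = C / r = $1.48 / 0.125 = $11.84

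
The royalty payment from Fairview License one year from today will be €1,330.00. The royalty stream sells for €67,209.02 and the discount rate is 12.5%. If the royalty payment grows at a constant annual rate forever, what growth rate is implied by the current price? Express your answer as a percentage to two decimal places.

10.52%

P = D₁/(r−g) ⇒ g = r − D₁/P = 0.125 − €1,330.00/€67,209.02 = 0.105211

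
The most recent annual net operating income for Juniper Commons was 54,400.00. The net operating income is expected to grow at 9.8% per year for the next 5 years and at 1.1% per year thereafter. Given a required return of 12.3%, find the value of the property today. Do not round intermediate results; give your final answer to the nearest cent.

D_1 = 59731.20000
D_2 = 65584.85760
D_3 = 72012.17364
D_4 = 79069.36666
D_5 = 86818.16459
Terminal value at year 5: TV = D_5×(1+g_2)/(r−g_2) = 87773.16441/0.112 = 783688.96791
P_0 = D_1/(1+r)^1 + D_2/(1+r)^2 + D_3/(1+r)^3 + D_4/(1+r)^4 + D_5/(1+r)^5 + TV/(1+r)^5
    = 53188.95815 + 52004.87627 + 50847.15418 + 49715.20506 + 48608.45517 + 438778.10874 = 693142.75757

693142.76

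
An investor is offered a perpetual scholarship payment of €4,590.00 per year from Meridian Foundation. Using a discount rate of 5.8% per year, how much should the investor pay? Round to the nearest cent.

Level perpetuity: PV = C / r = €4,590.00 / 0.058 = €79,137.93

€79137.93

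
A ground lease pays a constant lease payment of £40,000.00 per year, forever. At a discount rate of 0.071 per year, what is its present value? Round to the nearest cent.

£563380.28

Level perpetuity: PV = C / r = £40,000.00 / 0.071 = £563,380.28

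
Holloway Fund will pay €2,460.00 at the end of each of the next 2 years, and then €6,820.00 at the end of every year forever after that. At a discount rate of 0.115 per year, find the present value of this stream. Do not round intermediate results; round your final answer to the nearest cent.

€51887.03

PV of 2-year annuity: €2,460.00 × [1 − (1+0.115)^−2] / 0.115 = 4185.00271
Perpetuity value at year 2: €6,820.00 / 0.115 = 59304.34783
PV of perpetuity: 59304.34783 / (1+0.115)^2 = 47702.02323
Total PV = 4185.00271 + 47702.02323 = 51887.02594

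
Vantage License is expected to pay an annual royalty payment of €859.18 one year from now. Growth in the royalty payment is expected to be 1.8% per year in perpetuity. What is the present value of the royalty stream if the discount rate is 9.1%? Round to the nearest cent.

Growing perpetuity: P = D₁ / (r − g) = €859.1800 / (0.091 − 0.018) = €11,769.59

€11769.59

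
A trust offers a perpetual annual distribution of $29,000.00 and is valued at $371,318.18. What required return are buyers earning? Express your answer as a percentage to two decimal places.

P = C/r ⇒ r = C/P = $29,000.00/$371,318.18 = 0.078100

7.81%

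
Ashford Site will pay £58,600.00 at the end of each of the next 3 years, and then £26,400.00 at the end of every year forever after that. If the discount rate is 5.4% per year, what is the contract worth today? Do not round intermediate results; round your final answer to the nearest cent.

£575924.35

PV of 3-year annuity: £58,600.00 × [1 − (1+0.054)^−3] / 0.054 = 158393.72460
Perpetuity value at year 3: £26,400.00 / 0.054 = 488888.88889
PV of perpetuity: 488888.88889 / (1+0.054)^3 = 417530.62388
Total PV = 158393.72460 + 417530.62388 = 575924.34848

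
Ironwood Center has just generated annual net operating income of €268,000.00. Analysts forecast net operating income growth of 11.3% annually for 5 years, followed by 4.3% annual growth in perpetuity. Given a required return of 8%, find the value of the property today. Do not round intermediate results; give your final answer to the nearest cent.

D_1 = 298284.00000
D_2 = 331990.09200
D_3 = 369504.97240
D_4 = 411259.03428
D_5 = 457731.30515
Terminal value at year 5: TV = D_5×(1+g_2)/(r−g_2) = 477413.75127/0.037 = 12903074.35869
P_0 = D_1/(1+r)^1 + D_2/(1+r)^2 + D_3/(1+r)^3 + D_4/(1+r)^4 + D_5/(1+r)^5 + TV/(1+r)^5
    = 276188.88889 + 284627.99383 + 293324.96031 + 302287.66743 + 311524.23504 + 8781615.59860 = 10249569.34409

€10249569.34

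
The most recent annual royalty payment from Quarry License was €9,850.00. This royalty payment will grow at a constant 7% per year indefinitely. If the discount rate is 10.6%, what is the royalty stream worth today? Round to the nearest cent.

€292763.89

D₁ = D₀ × (1 + g) = €9,850.00 × 1.07 = €10,539.5000
Growing perpetuity: P = D₁ / (r − g) = €10,539.5000 / (0.106 − 0.07) = €292,763.89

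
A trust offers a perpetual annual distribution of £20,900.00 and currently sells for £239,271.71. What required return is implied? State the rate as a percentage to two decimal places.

8.73%

P = C/r ⇒ r = C/P = £20,900.00/£239,271.71 = 0.087348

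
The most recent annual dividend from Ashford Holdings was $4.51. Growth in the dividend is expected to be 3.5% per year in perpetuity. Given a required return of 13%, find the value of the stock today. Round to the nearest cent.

D₁ = D₀ × (1 + g) = $4.51 × 1.035 = $4.6679
Growing perpetuity: P = D₁ / (r − g) = $4.6679 / (0.13 − 0.035) = $49.14

$49.14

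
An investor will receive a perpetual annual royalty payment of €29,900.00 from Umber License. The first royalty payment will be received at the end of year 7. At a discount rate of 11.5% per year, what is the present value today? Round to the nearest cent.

Value at end of year 6: C / r = €29,900.00 / 0.115 = €260,000.0000
Discount to today: PV = €260,000.0000 / (1 + 0.115)^6 = €260,000.0000 / 1.921539 = €135,308.21

€135308.21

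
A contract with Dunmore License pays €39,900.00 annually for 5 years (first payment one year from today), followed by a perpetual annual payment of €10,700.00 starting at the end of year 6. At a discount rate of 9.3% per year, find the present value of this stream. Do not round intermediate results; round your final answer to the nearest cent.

PV of 5-year annuity: €39,900.00 × [1 − (1+0.093)^−5] / 0.093 = 153996.51507
Perpetuity value at year 5: €10,700.00 / 0.093 = 115053.76344
PV of perpetuity: 115053.76344 / (1+0.093)^5 = 73756.45238
Total PV = 153996.51507 + 73756.45238 = 227752.96745

€227752.97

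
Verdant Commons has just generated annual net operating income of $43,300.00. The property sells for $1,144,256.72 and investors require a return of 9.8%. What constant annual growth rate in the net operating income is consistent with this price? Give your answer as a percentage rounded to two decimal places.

5.80%

P = D₀(1+g)/(r−g) ⇒ P(r−g) = D₀(1+g) ⇒ g(P+D₀) = P·r − D₀
g = (P·r − D₀)/(P + D₀) = ($1,144,256.72×0.098 − $43,300.00) / ($1,144,256.72 + $43,300.00) = 0.057965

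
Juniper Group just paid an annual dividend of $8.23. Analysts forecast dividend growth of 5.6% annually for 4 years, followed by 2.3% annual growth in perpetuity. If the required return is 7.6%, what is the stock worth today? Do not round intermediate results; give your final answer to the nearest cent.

D_1 = 8.69088
D_2 = 9.17757
D_3 = 9.69151
D_4 = 10.23424
Terminal value at year 4: TV = D_4×(1+g_2)/(r−g_2) = 10.46963/0.053 = 197.54010
P_0 = D_1/(1+r)^1 + D_2/(1+r)^2 + D_3/(1+r)^3 + D_4/(1+r)^4 + TV/(1+r)^4
    = 8.07703 + 7.92690 + 7.77956 + 7.63495 + 147.36902 = 178.78745

$178.79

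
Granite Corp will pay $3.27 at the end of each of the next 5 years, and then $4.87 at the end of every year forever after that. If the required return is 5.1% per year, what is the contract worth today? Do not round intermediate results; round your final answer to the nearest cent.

$88.58

PV of 5-year annuity: $3.27 × [1 − (1+0.051)^−5] / 0.051 = 14.11834
Perpetuity value at year 5: $4.87 / 0.051 = 95.49020
PV of perpetuity: 95.49020 / (1+0.051)^5 = 74.46380
Total PV = 14.11834 + 74.46380 = 88.58214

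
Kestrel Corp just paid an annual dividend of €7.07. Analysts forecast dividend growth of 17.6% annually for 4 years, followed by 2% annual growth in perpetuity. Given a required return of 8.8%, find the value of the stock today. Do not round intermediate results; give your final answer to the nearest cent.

€179.23

D_1 = 8.31432
D_2 = 9.77764
D_3 = 11.49851
D_4 = 13.52224
Terminal value at year 4: TV = D_4×(1+g_2)/(r−g_2) = 13.79269/0.068 = 202.83363
P_0 = D_1/(1+r)^1 + D_2/(1+r)^2 + D_3/(1+r)^3 + D_4/(1+r)^4 + TV/(1+r)^4
    = 7.64184 + 8.25993 + 8.92801 + 9.65013 + 144.75194 = 179.23184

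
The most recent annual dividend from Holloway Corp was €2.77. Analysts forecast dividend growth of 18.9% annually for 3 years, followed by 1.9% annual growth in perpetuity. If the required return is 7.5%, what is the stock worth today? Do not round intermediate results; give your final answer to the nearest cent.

D_1 = 3.29353
D_2 = 3.91601
D_3 = 4.65613
Terminal value at year 3: TV = D_3×(1+g_2)/(r−g_2) = 4.74460/0.056 = 84.72498
P_0 = D_1/(1+r)^1 + D_2/(1+r)^2 + D_3/(1+r)^3 + TV/(1+r)^3
    = 3.06375 + 3.38865 + 3.74800 + 68.20027 = 78.40067

€78.40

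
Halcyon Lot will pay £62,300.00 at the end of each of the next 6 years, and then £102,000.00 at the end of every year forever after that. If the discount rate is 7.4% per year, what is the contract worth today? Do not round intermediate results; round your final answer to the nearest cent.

£1191461.04

PV of 6-year annuity: £62,300.00 × [1 − (1+0.074)^−6] / 0.074 = 293323.67875
Perpetuity value at year 6: £102,000.00 / 0.074 = 1378378.37838
PV of perpetuity: 1378378.37838 / (1+0.074)^6 = 898137.36341
Total PV = 293323.67875 + 898137.36341 = 1191461.04216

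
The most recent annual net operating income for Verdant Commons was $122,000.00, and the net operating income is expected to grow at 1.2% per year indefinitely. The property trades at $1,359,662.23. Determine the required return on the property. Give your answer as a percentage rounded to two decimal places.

D₁ = $122,000.00 × 1.012 = $123,464.0000
P = D₁/(r − g) ⇒ r = D₁/P + g = $123,464.0000/$1,359,662.23 + 0.012 = 0.090805 + 0.012 = 0.102805

10.28%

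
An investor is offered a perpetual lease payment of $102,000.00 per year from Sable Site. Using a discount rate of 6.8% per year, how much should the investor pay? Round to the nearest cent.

$1500000.00

Level perpetuity: PV = C / r = $102,000.00 / 0.068 = $1,500,000.00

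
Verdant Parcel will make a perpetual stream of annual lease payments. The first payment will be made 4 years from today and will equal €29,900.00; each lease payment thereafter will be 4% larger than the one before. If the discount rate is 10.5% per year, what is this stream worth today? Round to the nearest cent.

Value at end of year 3: C₁ / (r − g) = €29,900.00 / (0.105 − 0.04) = €460,000.0000
Discount to today: PV = €460,000.0000 / (1 + 0.105)^3 = €460,000.0000 / 1.349233 = €340,934.54

€340934.54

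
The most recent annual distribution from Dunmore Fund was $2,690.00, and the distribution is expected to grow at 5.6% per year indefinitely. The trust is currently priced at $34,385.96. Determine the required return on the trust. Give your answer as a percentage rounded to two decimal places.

13.86%

D₁ = $2,690.00 × 1.056 = $2,840.6400
P = D₁/(r − g) ⇒ r = D₁/P + g = $2,840.6400/$34,385.96 + 0.056 = 0.082610 + 0.056 = 0.138610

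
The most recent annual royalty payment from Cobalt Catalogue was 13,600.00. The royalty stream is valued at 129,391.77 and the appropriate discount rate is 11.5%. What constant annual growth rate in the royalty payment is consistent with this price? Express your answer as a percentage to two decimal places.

P = D₀(1+g)/(r−g) ⇒ P(r−g) = D₀(1+g) ⇒ g(P+D₀) = P·r − D₀
g = (P·r − D₀)/(P + D₀) = (129,391.77×0.115 − 13,600.00) / (129,391.77 + 13,600.00) = 0.008952

0.90%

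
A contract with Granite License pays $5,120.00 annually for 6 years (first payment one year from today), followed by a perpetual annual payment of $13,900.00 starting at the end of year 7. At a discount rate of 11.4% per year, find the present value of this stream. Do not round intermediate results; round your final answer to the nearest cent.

$85209.82

PV of 6-year annuity: $5,120.00 × [1 − (1+0.114)^−6] / 0.114 = 21413.03270
Perpetuity value at year 6: $13,900.00 / 0.114 = 121929.82456
PV of perpetuity: 121929.82456 / (1+0.114)^6 = 63796.78656
Total PV = 21413.03270 + 63796.78656 = 85209.81926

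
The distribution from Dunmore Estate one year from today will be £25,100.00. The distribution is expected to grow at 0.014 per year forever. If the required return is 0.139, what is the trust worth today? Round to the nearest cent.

Growing perpetuity: P = D₁ / (r − g) = £25,100.0000 / (0.139 − 0.014) = £200,800.00

£200800.00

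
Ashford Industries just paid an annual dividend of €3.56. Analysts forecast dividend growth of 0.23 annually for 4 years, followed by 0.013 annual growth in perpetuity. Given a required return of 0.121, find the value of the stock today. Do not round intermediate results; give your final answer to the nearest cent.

D_1 = 4.37880
D_2 = 5.38592
D_3 = 6.62469
D_4 = 8.14836
Terminal value at year 4: TV = D_4×(1+g_2)/(r−g_2) = 8.25429/0.108 = 76.42864
P_0 = D_1/(1+r)^1 + D_2/(1+r)^2 + D_3/(1+r)^3 + D_4/(1+r)^4 + TV/(1+r)^4
    = 3.90616 + 4.28597 + 4.70271 + 5.15998 + 48.39870 = 66.45352

€66.45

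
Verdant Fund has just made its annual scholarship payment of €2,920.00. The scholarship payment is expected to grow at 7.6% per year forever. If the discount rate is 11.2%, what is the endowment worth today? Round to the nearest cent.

D₁ = D₀ × (1 + g) = €2,920.00 × 1.076 = €3,141.9200
Growing perpetuity: P = D₁ / (r − g) = €3,141.9200 / (0.112 − 0.076) = €87,275.56

€87275.56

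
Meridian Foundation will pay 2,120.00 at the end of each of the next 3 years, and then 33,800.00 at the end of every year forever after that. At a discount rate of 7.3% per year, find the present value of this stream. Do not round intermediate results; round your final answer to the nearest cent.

PV of 3-year annuity: 2,120.00 × [1 − (1+0.073)^−3] / 0.073 = 5533.19587
Perpetuity value at year 3: 33,800.00 / 0.073 = 463013.69863
PV of perpetuity: 463013.69863 / (1+0.073)^3 = 374795.76441
Total PV = 5533.19587 + 374795.76441 = 380328.96029

380328.96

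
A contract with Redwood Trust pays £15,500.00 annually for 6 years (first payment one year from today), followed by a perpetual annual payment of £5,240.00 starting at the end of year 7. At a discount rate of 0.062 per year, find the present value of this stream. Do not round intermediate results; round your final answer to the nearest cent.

£134652.40

PV of 6-year annuity: £15,500.00 × [1 − (1+0.062)^−6] / 0.062 = 75741.92658
Perpetuity value at year 6: £5,240.00 / 0.062 = 84516.12903
PV of perpetuity: 84516.12903 / (1+0.062)^6 = 58910.47127
Total PV = 75741.92658 + 58910.47127 = 134652.39785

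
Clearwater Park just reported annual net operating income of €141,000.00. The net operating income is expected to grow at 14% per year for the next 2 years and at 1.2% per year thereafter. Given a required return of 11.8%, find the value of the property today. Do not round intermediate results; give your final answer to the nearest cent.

D_1 = 160740.00000
D_2 = 183243.60000
Terminal value at year 2: TV = D_2×(1+g_2)/(r−g_2) = 185442.52320/0.106 = 1749457.76604
P_0 = D_1/(1+r)^1 + D_2/(1+r)^2 + TV/(1+r)^2
    = 143774.59750 + 146603.79351 + 1399651.31163 = 1690029.70264

€1690029.70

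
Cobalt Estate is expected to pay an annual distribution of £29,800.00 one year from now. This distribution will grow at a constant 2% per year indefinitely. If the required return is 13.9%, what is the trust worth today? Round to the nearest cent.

£250420.17

Growing perpetuity: P = D₁ / (r − g) = £29,800.0000 / (0.139 − 0.02) = £250,420.17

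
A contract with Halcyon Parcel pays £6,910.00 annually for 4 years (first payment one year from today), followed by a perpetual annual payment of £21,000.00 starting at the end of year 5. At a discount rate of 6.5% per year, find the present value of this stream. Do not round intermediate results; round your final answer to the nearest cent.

PV of 4-year annuity: £6,910.00 × [1 − (1+0.065)^−4] / 0.065 = 23672.26834
Perpetuity value at year 4: £21,000.00 / 0.065 = 323076.92308
PV of perpetuity: 323076.92308 / (1+0.065)^4 = 251135.15244
Total PV = 23672.26834 + 251135.15244 = 274807.42078

£274807.42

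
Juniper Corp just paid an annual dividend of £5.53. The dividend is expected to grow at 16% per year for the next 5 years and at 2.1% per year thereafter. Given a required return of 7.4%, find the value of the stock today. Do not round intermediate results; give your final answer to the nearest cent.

£191.63

D_1 = 6.41480
D_2 = 7.44117
D_3 = 8.63175
D_4 = 10.01284
D_5 = 11.61489
Terminal value at year 5: TV = D_5×(1+g_2)/(r−g_2) = 11.85880/0.053 = 223.75098
P_0 = D_1/(1+r)^1 + D_2/(1+r)^2 + D_3/(1+r)^3 + D_4/(1+r)^4 + D_5/(1+r)^5 + TV/(1+r)^5
    = 5.97281 + 6.45108 + 6.96765 + 7.52558 + 8.12819 + 156.58262 = 191.62792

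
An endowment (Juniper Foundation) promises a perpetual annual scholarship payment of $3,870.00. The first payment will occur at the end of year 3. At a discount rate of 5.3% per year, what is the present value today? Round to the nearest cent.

$65853.42

Value at end of year 2: C / r = $3,870.00 / 0.053 = $73,018.8679
Discount to today: PV = $73,018.8679 / (1 + 0.053)^2 = $73,018.8679 / 1.108809 = $65,853.42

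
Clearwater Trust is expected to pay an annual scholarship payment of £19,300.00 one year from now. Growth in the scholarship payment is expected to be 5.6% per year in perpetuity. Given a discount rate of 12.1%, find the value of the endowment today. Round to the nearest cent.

£296923.08

Growing perpetuity: P = D₁ / (r − g) = £19,300.0000 / (0.121 − 0.056) = £296,923.08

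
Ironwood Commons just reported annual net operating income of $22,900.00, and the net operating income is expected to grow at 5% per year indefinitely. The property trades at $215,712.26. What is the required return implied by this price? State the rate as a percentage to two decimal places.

16.15%

D₁ = $22,900.00 × 1.05 = $24,045.0000
P = D₁/(r − g) ⇒ r = D₁/P + g = $24,045.0000/$215,712.26 + 0.05 = 0.111468 + 0.05 = 0.161468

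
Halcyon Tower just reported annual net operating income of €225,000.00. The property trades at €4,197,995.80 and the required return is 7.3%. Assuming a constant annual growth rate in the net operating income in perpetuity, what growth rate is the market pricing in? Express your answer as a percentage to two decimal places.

P = D₀(1+g)/(r−g) ⇒ P(r−g) = D₀(1+g) ⇒ g(P+D₀) = P·r − D₀
g = (P·r − D₀)/(P + D₀) = (€4,197,995.80×0.073 − €225,000.00) / (€4,197,995.80 + €225,000.00) = 0.018416

1.84%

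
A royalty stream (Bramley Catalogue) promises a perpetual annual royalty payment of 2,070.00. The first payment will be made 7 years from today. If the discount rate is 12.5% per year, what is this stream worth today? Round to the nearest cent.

8168.55

Value at end of year 6: C / r = 2,070.00 / 0.125 = 16,560.0000
Discount to today: PV = 16,560.0000 / (1 + 0.125)^6 = 16,560.0000 / 2.027287 = 8,168.55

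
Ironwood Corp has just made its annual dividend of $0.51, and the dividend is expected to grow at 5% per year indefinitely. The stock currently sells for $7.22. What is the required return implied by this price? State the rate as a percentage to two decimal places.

12.42%

D₁ = $0.51 × 1.05 = $0.5355
P = D₁/(r − g) ⇒ r = D₁/P + g = $0.5355/$7.22 + 0.05 = 0.074169 + 0.05 = 0.124169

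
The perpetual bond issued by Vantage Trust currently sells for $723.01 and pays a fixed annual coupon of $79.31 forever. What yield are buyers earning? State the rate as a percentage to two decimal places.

10.97%

P = C/r ⇒ r = C/P = $79.31/$723.01 = 0.109694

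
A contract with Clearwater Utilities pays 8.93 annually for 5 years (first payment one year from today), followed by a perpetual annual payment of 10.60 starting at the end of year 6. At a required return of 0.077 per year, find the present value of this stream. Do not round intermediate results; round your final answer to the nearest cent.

PV of 5-year annuity: 8.93 × [1 − (1+0.077)^−5] / 0.077 = 35.93861
Perpetuity value at year 5: 10.60 / 0.077 = 137.66234
PV of perpetuity: 137.66234 / (1+0.077)^5 = 95.00285
Total PV = 35.93861 + 95.00285 = 130.94146

130.94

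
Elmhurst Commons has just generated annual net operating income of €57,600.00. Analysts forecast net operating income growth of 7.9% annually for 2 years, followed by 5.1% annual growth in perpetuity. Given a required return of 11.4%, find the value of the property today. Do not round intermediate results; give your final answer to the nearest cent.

D_1 = 62150.40000
D_2 = 67060.28160
Terminal value at year 2: TV = D_2×(1+g_2)/(r−g_2) = 70480.35596/0.063 = 1118735.80891
P_0 = D_1/(1+r)^1 + D_2/(1+r)^2 + TV/(1+r)^2
    = 55790.30521 + 54037.46797 + 901482.20374 = 1011309.97692

€1011309.98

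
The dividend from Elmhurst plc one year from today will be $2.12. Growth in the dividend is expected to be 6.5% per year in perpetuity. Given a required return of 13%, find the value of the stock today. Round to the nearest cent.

Growing perpetuity: P = D₁ / (r − g) = $2.1200 / (0.13 − 0.065) = $32.62

$32.62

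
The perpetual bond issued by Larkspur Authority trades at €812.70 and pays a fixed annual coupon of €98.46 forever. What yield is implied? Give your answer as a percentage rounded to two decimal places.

12.12%

P = C/r ⇒ r = C/P = €98.46/€812.70 = 0.121152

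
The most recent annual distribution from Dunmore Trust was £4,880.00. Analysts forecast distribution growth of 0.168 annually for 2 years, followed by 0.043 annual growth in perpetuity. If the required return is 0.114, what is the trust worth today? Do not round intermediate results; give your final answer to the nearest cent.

D_1 = 5699.84000
D_2 = 6657.41312
Terminal value at year 2: TV = D_2×(1+g_2)/(r−g_2) = 6943.68188/0.071 = 97798.33640
P_0 = D_1/(1+r)^1 + D_2/(1+r)^2 + TV/(1+r)^2
    = 5116.55296 + 5364.57259 + 78806.32685 = 89287.45240

£89287.45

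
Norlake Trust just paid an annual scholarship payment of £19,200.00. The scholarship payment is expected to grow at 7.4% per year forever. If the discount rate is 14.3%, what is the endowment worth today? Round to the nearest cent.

D₁ = D₀ × (1 + g) = £19,200.00 × 1.074 = £20,620.8000
Growing perpetuity: P = D₁ / (r − g) = £20,620.8000 / (0.143 − 0.074) = £298,852.17

£298852.17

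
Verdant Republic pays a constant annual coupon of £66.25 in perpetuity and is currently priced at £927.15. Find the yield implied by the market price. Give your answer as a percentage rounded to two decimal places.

P = C/r ⇒ r = C/P = £66.25/£927.15 = 0.071456

7.15%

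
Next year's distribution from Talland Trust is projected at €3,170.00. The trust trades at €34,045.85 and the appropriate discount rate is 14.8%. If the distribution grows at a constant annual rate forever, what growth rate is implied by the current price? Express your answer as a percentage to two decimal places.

P = D₁/(r−g) ⇒ g = r − D₁/P = 0.148 − €3,170.00/€34,045.85 = 0.054890

5.49%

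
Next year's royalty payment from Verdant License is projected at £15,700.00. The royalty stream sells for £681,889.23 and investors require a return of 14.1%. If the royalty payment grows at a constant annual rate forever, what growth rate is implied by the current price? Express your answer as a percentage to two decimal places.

P = D₁/(r−g) ⇒ g = r − D₁/P = 0.141 − £15,700.00/£681,889.23 = 0.117976

11.80%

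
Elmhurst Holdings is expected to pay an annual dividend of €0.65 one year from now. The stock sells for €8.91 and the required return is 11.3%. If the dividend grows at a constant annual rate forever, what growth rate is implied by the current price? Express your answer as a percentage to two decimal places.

P = D₁/(r−g) ⇒ g = r − D₁/P = 0.113 − €0.65/€8.91 = 0.040048

4.00%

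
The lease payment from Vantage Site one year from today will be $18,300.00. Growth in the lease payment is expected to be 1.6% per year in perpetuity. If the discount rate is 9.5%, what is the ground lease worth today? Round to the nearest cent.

Growing perpetuity: P = D₁ / (r − g) = $18,300.0000 / (0.095 − 0.016) = $231,645.57

$231645.57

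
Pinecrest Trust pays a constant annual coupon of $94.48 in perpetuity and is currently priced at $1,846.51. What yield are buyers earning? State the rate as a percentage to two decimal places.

5.12%

P = C/r ⇒ r = C/P = $94.48/$1,846.51 = 0.051167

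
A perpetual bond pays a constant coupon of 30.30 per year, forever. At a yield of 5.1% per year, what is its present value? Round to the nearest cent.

Level perpetuity: PV = C / r = 30.30 / 0.051 = 594.12

594.12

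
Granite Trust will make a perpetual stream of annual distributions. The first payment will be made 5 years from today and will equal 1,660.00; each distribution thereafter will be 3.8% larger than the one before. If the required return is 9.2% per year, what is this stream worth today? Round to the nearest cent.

21618.41

Value at end of year 4: C₁ / (r − g) = 1,660.00 / (0.092 − 0.038) = 30,740.7407
Discount to today: PV = 30,740.7407 / (1 + 0.092)^4 = 30,740.7407 / 1.421970 = 21,618.41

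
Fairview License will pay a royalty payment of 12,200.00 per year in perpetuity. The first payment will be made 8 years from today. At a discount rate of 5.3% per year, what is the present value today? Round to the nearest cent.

160356.05

Value at end of year 7: C / r = 12,200.00 / 0.053 = 230,188.6792
Discount to today: PV = 230,188.6792 / (1 + 0.053)^7 = 230,188.6792 / 1.435485 = 160,356.05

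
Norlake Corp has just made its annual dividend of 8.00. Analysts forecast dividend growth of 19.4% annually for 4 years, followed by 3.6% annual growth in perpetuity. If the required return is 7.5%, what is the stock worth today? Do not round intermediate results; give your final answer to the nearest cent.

D_1 = 9.55200
D_2 = 11.40509
D_3 = 13.61768
D_4 = 16.25950
Terminal value at year 4: TV = D_4×(1+g_2)/(r−g_2) = 16.84485/0.039 = 431.91913
P_0 = D_1/(1+r)^1 + D_2/(1+r)^2 + D_3/(1+r)^3 + D_4/(1+r)^4 + TV/(1+r)^4
    = 8.88558 + 9.86919 + 10.96169 + 12.17513 + 323.42128 = 365.31287

365.31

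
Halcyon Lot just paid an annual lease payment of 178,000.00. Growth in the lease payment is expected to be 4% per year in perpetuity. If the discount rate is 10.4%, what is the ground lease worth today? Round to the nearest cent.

2892500.00

D₁ = D₀ × (1 + g) = 178,000.00 × 1.04 = 185,120.0000
Growing perpetuity: P = D₁ / (r − g) = 185,120.0000 / (0.104 − 0.04) = 2,892,500.00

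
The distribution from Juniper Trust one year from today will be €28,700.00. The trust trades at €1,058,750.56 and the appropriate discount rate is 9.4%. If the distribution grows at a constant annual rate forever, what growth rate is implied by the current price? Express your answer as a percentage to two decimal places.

6.69%

P = D₁/(r−g) ⇒ g = r − D₁/P = 0.094 − €28,700.00/€1,058,750.56 = 0.066893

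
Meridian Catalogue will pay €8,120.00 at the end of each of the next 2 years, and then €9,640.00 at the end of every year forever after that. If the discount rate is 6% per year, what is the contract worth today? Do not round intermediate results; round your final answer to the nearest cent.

€157879.91

PV of 2-year annuity: €8,120.00 × [1 − (1+0.06)^−2] / 0.06 = 14887.14845
Perpetuity value at year 2: €9,640.00 / 0.06 = 160666.66667
PV of perpetuity: 160666.66667 / (1+0.06)^2 = 142992.76136
Total PV = 14887.14845 + 142992.76136 = 157879.90981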